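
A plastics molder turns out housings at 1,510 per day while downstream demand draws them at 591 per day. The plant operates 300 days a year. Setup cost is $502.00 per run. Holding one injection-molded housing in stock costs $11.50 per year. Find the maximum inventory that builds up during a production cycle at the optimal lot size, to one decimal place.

Annual demand D = 591 × 300 = 177,300.
Production build-up factor (1 − d/p) = 1 − 591/1,510 = 0.6086.
Q* = √(2DS / (H(1 − d/p))) = √(2 × 177,300 × 502 / (11.5 × 0.6086)).
= √(178,009,200 / 6.999) ≈ 5043.163.
Maximum inventory = Q*(1 − d/p) = 5043.163 × 0.6086 ≈ 3069.316.

I_max ≈ 3,069.3 housings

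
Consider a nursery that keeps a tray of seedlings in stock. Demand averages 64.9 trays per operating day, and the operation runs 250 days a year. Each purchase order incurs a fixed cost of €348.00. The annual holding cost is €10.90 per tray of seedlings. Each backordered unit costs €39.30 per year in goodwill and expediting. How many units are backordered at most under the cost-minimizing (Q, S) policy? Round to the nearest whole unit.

S* ≈ 250 trays

Annual demand D = 64.9 × 250 = 16,225.
With planned backorders, Q* = √(2DS/H) · √((H+B)/B).
√(2DS/H) = √(2 × 16,225 × 348 / 10.9) = 1017.850.
√((H+B)/B) = √((10.9+39.3)/39.3) = 1.1302.
Q* ≈ 1150.375.
S* = Q* · H/(H+B) = 1150.375 × 10.9/50.2 ≈ 249.783.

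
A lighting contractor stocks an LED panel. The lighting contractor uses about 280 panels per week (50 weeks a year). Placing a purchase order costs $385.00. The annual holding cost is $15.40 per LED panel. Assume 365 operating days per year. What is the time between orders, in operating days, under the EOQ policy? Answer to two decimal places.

Annual demand D = 280 × 50 = 14,000.
Q* = √(2DS/H) = √(2 × 14,000 × 385 / 15.4) ≈ 836.66.
Cycle time = Q*/D × 365 = 836.66 / 14,000 × 365 ≈ 21.813 days.

T ≈ 21.81 days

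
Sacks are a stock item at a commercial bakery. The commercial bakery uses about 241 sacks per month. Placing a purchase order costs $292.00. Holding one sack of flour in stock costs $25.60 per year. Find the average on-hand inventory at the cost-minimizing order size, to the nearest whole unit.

Average inventory ≈ 128 sacks

Annual demand D = 241 × 12 = 2,892.
Q* = √(2DS/H) = √(2 × 2,892 × 292 / 25.6) ≈ 256.85.
Average inventory = Q*/2 ≈ 256.85 / 2 = 128.427.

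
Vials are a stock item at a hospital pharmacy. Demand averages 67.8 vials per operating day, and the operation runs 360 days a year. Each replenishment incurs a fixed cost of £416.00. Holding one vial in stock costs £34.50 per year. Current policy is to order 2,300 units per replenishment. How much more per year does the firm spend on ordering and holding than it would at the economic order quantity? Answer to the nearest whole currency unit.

Annual demand D = 67.8 × 360 = 24,408.
EOQ = √(2DS/H) = √(2 × 24,408 × 416 / 34.5) ≈ 767.22.
Cost at Q* = (D/Q*)S + (Q*/2)H = √(2DSH) ≈ £26,468.99.
Cost at Q = 2,300: (24,408/2,300)×416 + (2,300/2)×34.5 = £4,414.66 + £39,675.00 = £44,089.66.
Excess = £44,089.66 − £26,468.99 = £17,620.68.

Extra cost ≈ £17,621 per year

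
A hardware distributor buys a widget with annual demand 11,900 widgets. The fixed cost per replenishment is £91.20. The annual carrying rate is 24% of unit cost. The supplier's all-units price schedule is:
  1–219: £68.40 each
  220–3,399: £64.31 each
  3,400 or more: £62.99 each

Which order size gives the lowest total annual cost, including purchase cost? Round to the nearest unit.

Holding cost per unit per year at price C is H = 0.24·C.
For each price level, check whether its EOQ is feasible; otherwise the best quantity at that price is the breakpoint.
Tier 1 (£68.40): EOQ = 363.6 exceeds tier's upper bound 219, so this tier is dominated.
EOQ at £64.31 = 375.0 (feasible in tier 2): TC = 11,900×£64.31 + (11,900/375.0)×91.2 + (375.0/2)×0.24×£64.31 = £771,077.03.
EOQ at £62.99 = 378.9 < 3400, so use break Q=3400: TC = 11,900×£62.99 + (11,900/3400.0)×91.2 + (3400.0/2)×0.24×£62.99 = £775,600.12.
Lowest total cost is £771,077.03 at Q = 375.0.

Q* ≈ 375 widgets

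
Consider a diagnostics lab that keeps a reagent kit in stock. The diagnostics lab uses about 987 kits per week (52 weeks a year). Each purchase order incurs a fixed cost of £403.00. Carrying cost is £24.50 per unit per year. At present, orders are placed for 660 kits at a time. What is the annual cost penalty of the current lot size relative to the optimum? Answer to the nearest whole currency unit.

Annual demand D = 987 × 52 = 51,324.
EOQ = √(2DS/H) = √(2 × 51,324 × 403 / 24.5) ≈ 1299.41.
Cost at Q* = (D/Q*)S + (Q*/2)H = √(2DSH) ≈ £31,835.44.
Cost at Q = 660: (51,324/660)×403 + (660/2)×24.5 = £31,338.75 + £8,085.00 = £39,423.75.
Excess = £39,423.75 − £31,835.44 = £7,588.31.

Extra cost ≈ £7,588 per year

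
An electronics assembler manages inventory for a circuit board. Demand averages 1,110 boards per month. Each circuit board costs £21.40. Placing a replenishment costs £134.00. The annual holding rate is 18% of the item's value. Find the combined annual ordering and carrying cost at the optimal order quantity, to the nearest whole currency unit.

Annual demand D = 1,110 × 12 = 13,320.
Holding cost H = 0.18 × £21.40 = £3.8520 per unit per year.
Q* = √(2DS/H) = √(2 × 13,320 × 134 / 3.852) ≈ 962.67.
At Q*, ordering cost (D/Q*)S equals holding cost (Q*/2)H, each = √(DSH/2).
Minimum total = √(2DSH) = √(2 × 13,320 × 134 × 3.852) ≈ 3708.196.

TC* ≈ £3,708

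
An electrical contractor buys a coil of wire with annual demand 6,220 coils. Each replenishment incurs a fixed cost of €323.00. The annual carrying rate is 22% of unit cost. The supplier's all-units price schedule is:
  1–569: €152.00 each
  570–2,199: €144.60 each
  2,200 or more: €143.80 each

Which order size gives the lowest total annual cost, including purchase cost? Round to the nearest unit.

Holding cost per unit per year at price C is H = 0.22·C.
Evaluate total cost at each tier's feasible EOQ or, if the EOQ is below the tier, at the tier's minimum quantity.
EOQ at €152.00 = 346.6 (feasible in tier 1): TC = 6,220×€152.00 + (6,220/346.6)×323 + (346.6/2)×0.22×€152.00 = €957,031.63.
EOQ at €144.60 = 355.4 < 570, so use break Q=570: TC = 6,220×€144.60 + (6,220/570.0)×323 + (570.0/2)×0.22×€144.60 = €912,003.09.
EOQ at €143.80 = 356.4 < 2200, so use break Q=2200: TC = 6,220×€143.80 + (6,220/2200.0)×323 + (2200.0/2)×0.22×€143.80 = €930,148.81.
Lowest total cost is €912,003.09 at Q = 570.0.

Q* ≈ 570 coils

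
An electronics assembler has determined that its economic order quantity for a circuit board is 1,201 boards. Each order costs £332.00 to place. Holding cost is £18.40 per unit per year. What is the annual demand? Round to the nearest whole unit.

Invert the EOQ relation Q*² = 2DS/H.
From Q* = √(2DS/H): D = Q*²H / (2S) = 1,201² × 18.4 / (2 × 332) = 39970.148.

D ≈ 39,970 boards per year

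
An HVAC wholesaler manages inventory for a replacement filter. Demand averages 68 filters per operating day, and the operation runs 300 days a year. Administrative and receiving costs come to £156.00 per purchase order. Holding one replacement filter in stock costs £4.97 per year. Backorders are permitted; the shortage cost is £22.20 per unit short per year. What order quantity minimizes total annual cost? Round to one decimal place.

Annual demand D = 68 × 300 = 20,400.
With planned backorders, Q* = √(2DS/H) · √((H+B)/B).
√(2DS/H) = √(2 × 20,400 × 156 / 4.97) = 1131.655.
√((H+B)/B) = √((4.97+22.2)/22.2) = 1.1063.
Q* ≈ 1251.937.

Q* ≈ 1,251.9 filters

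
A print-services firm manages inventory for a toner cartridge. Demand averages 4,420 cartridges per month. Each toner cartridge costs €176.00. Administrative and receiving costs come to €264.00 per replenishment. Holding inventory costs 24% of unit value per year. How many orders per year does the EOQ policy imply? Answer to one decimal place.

Annual demand D = 4,420 × 12 = 53,040.
Holding cost H = 0.24 × €176.00 = €42.2400 per unit per year.
The optimal lot size = √(2DS/H) = √(2 × 53,040 × 264 / 42.24) ≈ 814.25.
Orders per year = D / Q* = 53,040 / 814.25 ≈ 65.140.

N ≈ 65.1 orders per year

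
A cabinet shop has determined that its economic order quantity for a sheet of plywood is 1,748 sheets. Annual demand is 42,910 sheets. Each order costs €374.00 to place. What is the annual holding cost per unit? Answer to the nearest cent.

Invert the EOQ relation Q*² = 2DS/H.
From Q* = √(2DS/H): H = 2DS / Q*² = 2 × 42,910 × 374 / 1,748² = 10.5045.

H ≈ €10.50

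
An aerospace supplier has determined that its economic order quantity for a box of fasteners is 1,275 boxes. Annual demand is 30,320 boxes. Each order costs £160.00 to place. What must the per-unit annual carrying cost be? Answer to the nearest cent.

The basic EOQ model gives Q* = √(2DS/H); rearrange for the unknown.
From Q* = √(2DS/H): H = 2DS / Q*² = 2 × 30,320 × 160 / 1,275² = 5.9684.

H ≈ £5.97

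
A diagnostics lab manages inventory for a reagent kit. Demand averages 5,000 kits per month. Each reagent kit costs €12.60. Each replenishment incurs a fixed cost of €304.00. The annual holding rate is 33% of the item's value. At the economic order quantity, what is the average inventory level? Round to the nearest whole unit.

Average inventory ≈ 1,481 kits

Annual demand D = 5,000 × 12 = 60,000.
Holding cost H = 0.33 × €12.60 = €4.1580 per unit per year.
EOQ = √(2DS/H) = √(2 × 60,000 × 304 / 4.158) ≈ 2962.00.
Average inventory = Q*/2 ≈ 2962.00 / 2 = 1481.000.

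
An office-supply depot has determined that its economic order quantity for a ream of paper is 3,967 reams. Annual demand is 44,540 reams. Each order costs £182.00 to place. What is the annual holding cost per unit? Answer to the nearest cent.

The basic EOQ model gives Q* = √(2DS/H); rearrange for the unknown.
From Q* = √(2DS/H): H = 2DS / Q*² = 2 × 44,540 × 182 / 3,967² = 1.0302.

H ≈ £1.03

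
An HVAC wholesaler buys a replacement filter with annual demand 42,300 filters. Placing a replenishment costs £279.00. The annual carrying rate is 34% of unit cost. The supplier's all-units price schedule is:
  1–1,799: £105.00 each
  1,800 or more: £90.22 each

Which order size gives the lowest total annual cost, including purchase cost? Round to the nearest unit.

Holding cost per unit per year at price C is H = 0.34·C.
Candidates are each tier's EOQ (if it falls in that tier) and each price-break quantity.
EOQ at £105.00 = 813.1 (feasible in tier 1): TC = 42,300×£105.00 + (42,300/813.1)×279 + (813.1/2)×0.34×£105.00 = £4,470,528.29.
EOQ at £90.22 = 877.2 < 1800, so use break Q=1800: TC = 42,300×£90.22 + (42,300/1800.0)×279 + (1800.0/2)×0.34×£90.22 = £3,850,469.82.
Lowest total cost is £3,850,469.82 at Q = 1800.0.

Q* ≈ 1,800 filters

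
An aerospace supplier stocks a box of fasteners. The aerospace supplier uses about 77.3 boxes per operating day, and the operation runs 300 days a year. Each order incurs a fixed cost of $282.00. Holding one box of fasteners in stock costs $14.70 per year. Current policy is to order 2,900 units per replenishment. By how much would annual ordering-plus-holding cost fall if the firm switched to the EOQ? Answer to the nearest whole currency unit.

Extra cost ≈ $9,704 per year

Annual demand D = 77.3 × 300 = 23,190.
EOQ = √(2DS/H) = √(2 × 23,190 × 282 / 14.7) ≈ 943.26.
Cost at Q* = (D/Q*)S + (Q*/2)H = √(2DSH) ≈ $13,865.92.
Cost at Q = 2,900: (23,190/2,900)×282 + (2,900/2)×14.7 = $2,255.03 + $21,315.00 = $23,570.03.
Excess = $23,570.03 − $13,865.92 = $9,704.11.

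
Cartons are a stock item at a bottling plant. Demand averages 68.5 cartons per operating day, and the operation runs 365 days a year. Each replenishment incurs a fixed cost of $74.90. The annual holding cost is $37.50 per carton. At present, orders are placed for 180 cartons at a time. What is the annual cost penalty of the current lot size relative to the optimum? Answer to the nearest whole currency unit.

Extra cost ≈ $1,928 per year

Annual demand D = 68.5 × 365 = 25,002.5.
EOQ = √(2DS/H) = √(2 × 25,002.5 × 74.9 / 37.5) ≈ 316.03.
Cost at Q* = (D/Q*)S + (Q*/2)H = √(2DSH) ≈ $11,851.23.
Cost at Q = 180: (25,002.5/180)×74.9 + (180/2)×37.5 = $10,403.82 + $3,375.00 = $13,778.82.
Excess = $13,778.82 − $11,851.23 = $1,927.59.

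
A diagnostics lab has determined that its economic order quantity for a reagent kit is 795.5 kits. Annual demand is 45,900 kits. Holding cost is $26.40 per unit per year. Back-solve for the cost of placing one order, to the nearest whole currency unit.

S ≈ $182

Squaring Q* = √(2DS/H) gives Q*² = 2DS/H.
From Q* = √(2DS/H): S = Q*²H / (2D) = 795.5² × 26.4 / (2 × 45,900) = 181.9875.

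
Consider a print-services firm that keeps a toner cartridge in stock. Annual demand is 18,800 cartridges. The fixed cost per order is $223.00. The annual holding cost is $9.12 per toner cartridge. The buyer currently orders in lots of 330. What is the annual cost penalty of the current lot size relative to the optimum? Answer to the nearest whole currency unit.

Extra cost ≈ $5,464 per year

EOQ = √(2DS/H) = √(2 × 18,800 × 223 / 9.12) ≈ 958.85.
Cost at Q* = (D/Q*)S + (Q*/2)H = √(2DSH) ≈ $8,744.68.
Cost at Q = 330: (18,800/330)×223 + (330/2)×9.12 = $12,704.24 + $1,504.80 = $14,209.04.
Excess = $14,209.04 − $8,744.68 = $5,464.37.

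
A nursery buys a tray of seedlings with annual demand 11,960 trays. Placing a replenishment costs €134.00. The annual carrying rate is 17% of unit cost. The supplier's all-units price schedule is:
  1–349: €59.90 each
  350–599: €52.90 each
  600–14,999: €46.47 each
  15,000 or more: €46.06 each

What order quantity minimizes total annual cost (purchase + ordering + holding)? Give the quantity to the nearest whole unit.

Q* ≈ 637 trays

Holding cost per unit per year at price C is H = 0.17·C.
Candidates are each tier's EOQ (if it falls in that tier) and each price-break quantity.
Tier 1 (€59.90): EOQ = 561.0 exceeds tier's upper bound 349, so this tier is dominated.
EOQ at €52.90 = 597.0 (feasible in tier 2): TC = 11,960×€52.90 + (11,960/597.0)×134 + (597.0/2)×0.17×€52.90 = €638,052.90.
EOQ at €46.47 = 637.0 (feasible in tier 3): TC = 11,960×€46.47 + (11,960/637.0)×134 + (637.0/2)×0.17×€46.47 = €560,813.24.
EOQ at €46.06 = 639.8 < 15000, so use break Q=15000: TC = 11,960×€46.06 + (11,960/15000.0)×134 + (15000.0/2)×0.17×€46.06 = €609,710.94.
Lowest total cost is €560,813.24 at Q = 637.0.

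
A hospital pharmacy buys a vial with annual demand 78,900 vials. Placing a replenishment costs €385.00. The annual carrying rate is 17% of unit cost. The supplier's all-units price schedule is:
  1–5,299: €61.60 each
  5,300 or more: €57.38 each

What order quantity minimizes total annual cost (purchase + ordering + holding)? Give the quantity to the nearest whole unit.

Holding cost per unit per year at price C is H = 0.17·C.
Evaluate total cost at each tier's feasible EOQ or, if the EOQ is below the tier, at the tier's minimum quantity.
EOQ at €61.60 = 2408.6 (feasible in tier 1): TC = 78,900×€61.60 + (78,900/2408.6)×385 + (2408.6/2)×0.17×€61.60 = €4,885,463.11.
EOQ at €57.38 = 2495.6 < 5300, so use break Q=5300: TC = 78,900×€57.38 + (78,900/5300.0)×385 + (5300.0/2)×0.17×€57.38 = €4,558,863.11.
Lowest total cost is €4,558,863.11 at Q = 5300.0.

Q* ≈ 5,300 vials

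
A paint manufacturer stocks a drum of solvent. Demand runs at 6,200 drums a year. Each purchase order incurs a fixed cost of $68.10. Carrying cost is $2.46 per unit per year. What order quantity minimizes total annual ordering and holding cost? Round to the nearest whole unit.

EOQ = √(2DS / H) = √(2 × 6,200 × 68.1 / 2.46).
= √(844,440 / 2.46) = √343,268.2927 ≈ 585.891.

Q* ≈ 586 drums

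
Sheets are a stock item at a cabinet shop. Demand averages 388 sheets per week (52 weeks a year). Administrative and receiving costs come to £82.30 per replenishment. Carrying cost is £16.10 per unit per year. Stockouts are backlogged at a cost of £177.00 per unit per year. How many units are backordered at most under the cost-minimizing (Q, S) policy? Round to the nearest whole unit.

S* ≈ 40 sheets

Annual demand D = 388 × 52 = 20,176.
With planned backorders, Q* = √(2DS/H) · √((H+B)/B).
√(2DS/H) = √(2 × 20,176 × 82.3 / 16.1) = 454.171.
√((H+B)/B) = √((16.1+177)/177) = 1.0445.
Q* ≈ 474.377.
S* = Q* · H/(H+B) = 474.377 × 16.1/193.1 ≈ 39.552.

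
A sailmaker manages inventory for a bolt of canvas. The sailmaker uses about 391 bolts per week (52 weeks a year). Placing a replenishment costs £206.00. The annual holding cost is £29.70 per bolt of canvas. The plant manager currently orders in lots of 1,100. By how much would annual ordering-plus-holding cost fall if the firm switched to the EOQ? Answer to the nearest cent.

Extra cost ≈ £4,369.54 per year

Annual demand D = 391 × 52 = 20,332.
EOQ = √(2DS/H) = √(2 × 20,332 × 206 / 29.7) ≈ 531.08.
Cost at Q* = (D/Q*)S + (Q*/2)H = √(2DSH) ≈ £15,773.09.
Cost at Q = 1,100: (20,332/1,100)×206 + (1,100/2)×29.7 = £3,807.63 + £16,335.00 = £20,142.63.
Excess = £20,142.63 − £15,773.09 = £4,369.54.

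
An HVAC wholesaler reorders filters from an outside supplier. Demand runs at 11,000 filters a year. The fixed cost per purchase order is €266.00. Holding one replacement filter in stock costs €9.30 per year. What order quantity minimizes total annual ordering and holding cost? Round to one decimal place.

Q* ≈ 793.3 filters

EOQ = √(2DS / H) = √(2 × 11,000 × 266 / 9.3).
= √(5,852,000 / 9.3) = √629,247.3118 ≈ 793.251.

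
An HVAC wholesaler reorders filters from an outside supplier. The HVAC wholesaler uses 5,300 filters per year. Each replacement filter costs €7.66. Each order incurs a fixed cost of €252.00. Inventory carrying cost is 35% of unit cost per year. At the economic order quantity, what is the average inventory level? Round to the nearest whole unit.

Average inventory ≈ 499 filters

Holding cost H = 0.35 × €7.66 = €2.6810 per unit per year.
Q* = √(2DS/H) = √(2 × 5,300 × 252 / 2.681) ≈ 998.17.
Average inventory = Q*/2 ≈ 998.17 / 2 = 499.085.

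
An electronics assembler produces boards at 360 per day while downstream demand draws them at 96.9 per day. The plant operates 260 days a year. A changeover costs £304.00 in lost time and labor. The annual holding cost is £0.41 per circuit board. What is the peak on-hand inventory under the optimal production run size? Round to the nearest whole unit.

Annual demand D = 96.9 × 260 = 25,194.
Production build-up factor (1 − d/p) = 1 − 96.9/360 = 0.7308.
Q* = √(2DS / (H(1 − d/p))) = √(2 × 25,194 × 304 / (0.41 × 0.7308)).
= √(15,317,952 / 0.2996) ≈ 7149.888.
Maximum inventory = Q*(1 − d/p) = 7149.888 × 0.7308 ≈ 5225.377.

I_max ≈ 5,225 boards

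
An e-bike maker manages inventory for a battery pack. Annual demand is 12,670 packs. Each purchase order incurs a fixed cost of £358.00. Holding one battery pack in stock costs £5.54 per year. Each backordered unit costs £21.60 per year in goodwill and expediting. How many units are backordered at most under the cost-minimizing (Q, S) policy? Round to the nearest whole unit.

With planned backorders, Q* = √(2DS/H) · √((H+B)/B).
√(2DS/H) = √(2 × 12,670 × 358 / 5.54) = 1279.646.
√((H+B)/B) = √((5.54+21.6)/21.6) = 1.1209.
Q* ≈ 1434.392.
S* = Q* · H/(H+B) = 1434.392 × 5.54/27.14 ≈ 292.798.

S* ≈ 293 packs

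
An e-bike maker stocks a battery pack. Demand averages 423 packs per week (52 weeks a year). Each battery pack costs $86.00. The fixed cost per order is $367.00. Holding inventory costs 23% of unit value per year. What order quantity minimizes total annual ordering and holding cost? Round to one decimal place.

Annual demand D = 423 × 52 = 21,996.
Holding cost H = 0.23 × $86.00 = $19.7800 per unit per year.
EOQ = √(2DS / H) = √(2 × 21,996 × 367 / 19.78).
= √(16,145,064 / 19.78) = √816,231.7492 ≈ 903.455.

Q* ≈ 903.5 packs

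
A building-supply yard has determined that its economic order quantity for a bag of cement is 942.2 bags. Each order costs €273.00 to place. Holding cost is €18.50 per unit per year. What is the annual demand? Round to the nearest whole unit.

D ≈ 30,079 bags per year

Squaring Q* = √(2DS/H) gives Q*² = 2DS/H.
From Q* = √(2DS/H): D = Q*²H / (2S) = 942.2² × 18.5 / (2 × 273) = 30079.131.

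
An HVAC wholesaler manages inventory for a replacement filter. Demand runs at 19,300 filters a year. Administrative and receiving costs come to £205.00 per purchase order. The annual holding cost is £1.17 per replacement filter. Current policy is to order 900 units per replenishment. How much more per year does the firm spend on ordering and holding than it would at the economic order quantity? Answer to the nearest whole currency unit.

Extra cost ≈ £1,880 per year

EOQ = √(2DS/H) = √(2 × 19,300 × 205 / 1.17) ≈ 2600.62.
Cost at Q* = (D/Q*)S + (Q*/2)H = √(2DSH) ≈ £3,042.73.
Cost at Q = 900: (19,300/900)×205 + (900/2)×1.17 = £4,396.11 + £526.50 = £4,922.61.
Excess = £4,922.61 − £3,042.73 = £1,879.88.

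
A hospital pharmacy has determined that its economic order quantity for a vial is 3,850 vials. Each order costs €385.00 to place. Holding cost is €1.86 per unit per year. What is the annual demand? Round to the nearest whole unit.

D ≈ 35,805 vials per year

Squaring Q* = √(2DS/H) gives Q*² = 2DS/H.
From Q* = √(2DS/H): D = Q*²H / (2S) = 3,850² × 1.86 / (2 × 385) = 35805.000.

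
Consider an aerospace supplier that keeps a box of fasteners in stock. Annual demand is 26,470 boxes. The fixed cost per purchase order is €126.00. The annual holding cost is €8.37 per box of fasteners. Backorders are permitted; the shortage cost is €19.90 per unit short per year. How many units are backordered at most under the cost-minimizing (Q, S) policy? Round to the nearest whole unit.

With planned backorders, Q* = √(2DS/H) · √((H+B)/B).
√(2DS/H) = √(2 × 26,470 × 126 / 8.37) = 892.718.
√((H+B)/B) = √((8.37+19.9)/19.9) = 1.1919.
Q* ≈ 1064.023.
S* = Q* · H/(H+B) = 1064.023 × 8.37/28.27 ≈ 315.029.

S* ≈ 315 boxes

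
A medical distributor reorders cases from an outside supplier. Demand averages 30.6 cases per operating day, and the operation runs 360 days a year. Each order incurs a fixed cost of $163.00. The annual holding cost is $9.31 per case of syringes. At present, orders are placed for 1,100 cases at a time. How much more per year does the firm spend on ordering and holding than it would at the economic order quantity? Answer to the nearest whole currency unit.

Annual demand D = 30.6 × 360 = 11,016.
EOQ = √(2DS/H) = √(2 × 11,016 × 163 / 9.31) ≈ 621.08.
Cost at Q* = (D/Q*)S + (Q*/2)H = √(2DSH) ≈ $5,782.23.
Cost at Q = 1,100: (11,016/1,100)×163 + (1,100/2)×9.31 = $1,632.37 + $5,120.50 = $6,752.87.
Excess = $6,752.87 − $5,782.23 = $970.64.

Extra cost ≈ $971 per year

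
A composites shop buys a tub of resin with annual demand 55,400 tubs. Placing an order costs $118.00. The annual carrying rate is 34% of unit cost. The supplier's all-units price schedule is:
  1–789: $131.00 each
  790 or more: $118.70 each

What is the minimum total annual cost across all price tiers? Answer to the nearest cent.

TC* ≈ $6,600,196.35

Holding cost per unit per year at price C is H = 0.34·C.
Evaluate total cost at each tier's feasible EOQ or, if the EOQ is below the tier, at the tier's minimum quantity.
EOQ at $131.00 = 541.8 (feasible in tier 1): TC = 55,400×$131.00 + (55,400/541.8)×118 + (541.8/2)×0.34×$131.00 = $7,281,531.59.
EOQ at $118.70 = 569.2 < 790, so use break Q=790: TC = 55,400×$118.70 + (55,400/790.0)×118 + (790.0/2)×0.34×$118.70 = $6,600,196.35.
Lowest total cost among the candidates is at Q = 790.0.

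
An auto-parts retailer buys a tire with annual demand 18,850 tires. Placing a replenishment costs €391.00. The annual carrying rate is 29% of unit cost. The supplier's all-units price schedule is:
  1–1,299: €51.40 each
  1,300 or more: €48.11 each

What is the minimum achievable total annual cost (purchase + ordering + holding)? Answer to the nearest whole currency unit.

Holding cost per unit per year at price C is H = 0.29·C.
For each price level, check whether its EOQ is feasible; otherwise the best quantity at that price is the breakpoint.
EOQ at €51.40 = 994.4 (feasible in tier 1): TC = 18,850×€51.40 + (18,850/994.4)×391 + (994.4/2)×0.29×€51.40 = €983,713.12.
EOQ at €48.11 = 1027.9 < 1300, so use break Q=1300: TC = 18,850×€48.11 + (18,850/1300.0)×391 + (1300.0/2)×0.29×€48.11 = €921,611.73.
Lowest total cost among the candidates is at Q = 1300.0.

TC* ≈ €921,612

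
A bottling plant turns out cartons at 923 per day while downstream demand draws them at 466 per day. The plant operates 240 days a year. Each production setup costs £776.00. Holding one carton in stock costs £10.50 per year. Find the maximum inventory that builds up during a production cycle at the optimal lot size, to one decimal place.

Annual demand D = 466 × 240 = 111,840.
Production build-up factor (1 − d/p) = 1 − 466/923 = 0.4951.
Q* = √(2DS / (H(1 − d/p))) = √(2 × 111,840 × 776 / (10.5 × 0.4951)).
= √(173,575,680 / 5.1988) ≈ 5778.200.
Maximum inventory = Q*(1 − d/p) = 5778.200 × 0.4951 ≈ 2860.929.

I_max ≈ 2,860.9 cartons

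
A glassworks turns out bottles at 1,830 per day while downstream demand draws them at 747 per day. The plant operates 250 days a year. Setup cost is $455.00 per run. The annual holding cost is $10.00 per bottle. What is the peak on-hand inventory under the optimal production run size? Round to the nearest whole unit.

I_max ≈ 3,171 bottles

Annual demand D = 747 × 250 = 186,750.
Production build-up factor (1 − d/p) = 1 − 747/1,830 = 0.5918.
Q* = √(2DS / (H(1 − d/p))) = √(2 × 186,750 × 455 / (10 × 0.5918)).
= √(169,942,500 / 5.918) ≈ 5358.735.
Maximum inventory = Q*(1 − d/p) = 5358.735 × 0.5918 ≈ 3171.317.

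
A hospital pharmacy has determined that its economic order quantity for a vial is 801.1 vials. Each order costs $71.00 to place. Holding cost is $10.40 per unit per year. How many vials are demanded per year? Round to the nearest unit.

D ≈ 47,002 vials per year

Squaring Q* = √(2DS/H) gives Q*² = 2DS/H.
From Q* = √(2DS/H): D = Q*²H / (2S) = 801.1² × 10.4 / (2 × 71) = 47002.229.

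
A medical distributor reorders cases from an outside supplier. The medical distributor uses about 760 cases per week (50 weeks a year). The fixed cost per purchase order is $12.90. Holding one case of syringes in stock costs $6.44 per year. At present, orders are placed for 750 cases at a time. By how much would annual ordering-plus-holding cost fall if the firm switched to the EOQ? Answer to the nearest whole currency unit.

Annual demand D = 760 × 50 = 38,000.
EOQ = √(2DS/H) = √(2 × 38,000 × 12.9 / 6.44) ≈ 390.17.
Cost at Q* = (D/Q*)S + (Q*/2)H = √(2DSH) ≈ $2,512.72.
Cost at Q = 750: (38,000/750)×12.9 + (750/2)×6.44 = $653.60 + $2,415.00 = $3,068.60.
Excess = $3,068.60 − $2,512.72 = $555.88.

Extra cost ≈ $556 per year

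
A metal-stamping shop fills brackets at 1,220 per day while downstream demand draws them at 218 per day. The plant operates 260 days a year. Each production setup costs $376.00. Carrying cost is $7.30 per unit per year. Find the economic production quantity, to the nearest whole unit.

Q* ≈ 2,666 brackets

Annual demand D = 218 × 260 = 56,680.
Production build-up factor (1 − d/p) = 1 − 218/1,220 = 0.8213.
Q* = √(2DS / (H(1 − d/p))) = √(2 × 56,680 × 376 / (7.3 × 0.8213)).
= √(42,623,360 / 5.9956) ≈ 2666.297.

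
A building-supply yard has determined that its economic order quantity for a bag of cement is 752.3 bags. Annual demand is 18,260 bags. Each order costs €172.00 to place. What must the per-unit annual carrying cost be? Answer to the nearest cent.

H ≈ €11.10

Invert the EOQ relation Q*² = 2DS/H.
From Q* = √(2DS/H): H = 2DS / Q*² = 2 × 18,260 × 172 / 752.3² = 11.0988.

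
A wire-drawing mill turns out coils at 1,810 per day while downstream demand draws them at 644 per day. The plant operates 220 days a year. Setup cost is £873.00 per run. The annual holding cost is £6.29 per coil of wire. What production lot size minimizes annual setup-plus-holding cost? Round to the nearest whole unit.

Annual demand D = 644 × 220 = 141,680.
Production build-up factor (1 − d/p) = 1 − 644/1,810 = 0.6442.
Q* = √(2DS / (H(1 − d/p))) = √(2 × 141,680 × 873 / (6.29 × 0.6442)).
= √(247,373,280 / 4.052) ≈ 7813.418.

Q* ≈ 7,813 coils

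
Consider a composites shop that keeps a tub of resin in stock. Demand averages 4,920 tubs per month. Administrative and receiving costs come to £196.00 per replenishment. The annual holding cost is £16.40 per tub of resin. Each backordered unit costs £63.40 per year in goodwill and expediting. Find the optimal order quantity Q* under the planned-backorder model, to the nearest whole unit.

Annual demand D = 4,920 × 12 = 59,040.
With planned backorders, Q* = √(2DS/H) · √((H+B)/B).
√(2DS/H) = √(2 × 59,040 × 196 / 16.4) = 1187.939.
√((H+B)/B) = √((16.4+63.4)/63.4) = 1.1219.
Q* ≈ 1332.757.

Q* ≈ 1,333 tubs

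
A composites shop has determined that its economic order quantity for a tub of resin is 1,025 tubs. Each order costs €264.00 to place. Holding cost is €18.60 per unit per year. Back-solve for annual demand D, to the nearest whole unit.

Squaring Q* = √(2DS/H) gives Q*² = 2DS/H.
From Q* = √(2DS/H): D = Q*²H / (2S) = 1,025² × 18.6 / (2 × 264) = 37010.653.

D ≈ 37,011 tubs per year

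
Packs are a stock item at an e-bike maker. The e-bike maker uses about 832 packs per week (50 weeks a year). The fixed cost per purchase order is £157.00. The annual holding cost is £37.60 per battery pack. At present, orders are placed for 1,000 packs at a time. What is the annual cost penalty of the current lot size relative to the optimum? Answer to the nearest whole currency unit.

Extra cost ≈ £3,169 per year

Annual demand D = 832 × 50 = 41,600.
EOQ = √(2DS/H) = √(2 × 41,600 × 157 / 37.6) ≈ 589.41.
Cost at Q* = (D/Q*)S + (Q*/2)H = √(2DSH) ≈ £22,161.82.
Cost at Q = 1,000: (41,600/1,000)×157 + (1,000/2)×37.6 = £6,531.20 + £18,800.00 = £25,331.20.
Excess = £25,331.20 − £22,161.82 = £3,169.38.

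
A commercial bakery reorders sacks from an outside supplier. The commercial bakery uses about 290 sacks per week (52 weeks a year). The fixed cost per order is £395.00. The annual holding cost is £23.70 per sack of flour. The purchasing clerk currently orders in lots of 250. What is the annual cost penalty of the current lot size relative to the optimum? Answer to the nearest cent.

Annual demand D = 290 × 52 = 15,080.
EOQ = √(2DS/H) = √(2 × 15,080 × 395 / 23.7) ≈ 708.99.
Cost at Q* = (D/Q*)S + (Q*/2)H = √(2DSH) ≈ £16,803.06.
Cost at Q = 250: (15,080/250)×395 + (250/2)×23.7 = £23,826.40 + £2,962.50 = £26,788.90.
Excess = £26,788.90 − £16,803.06 = £9,985.84.

Extra cost ≈ £9,985.84 per year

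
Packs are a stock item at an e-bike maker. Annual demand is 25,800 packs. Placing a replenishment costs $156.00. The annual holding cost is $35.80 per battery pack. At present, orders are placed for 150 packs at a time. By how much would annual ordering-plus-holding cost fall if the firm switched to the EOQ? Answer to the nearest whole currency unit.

Extra cost ≈ $12,541 per year

EOQ = √(2DS/H) = √(2 × 25,800 × 156 / 35.8) ≈ 474.18.
Cost at Q* = (D/Q*)S + (Q*/2)H = √(2DSH) ≈ $16,975.74.
Cost at Q = 150: (25,800/150)×156 + (150/2)×35.8 = $26,832.00 + $2,685.00 = $29,517.00.
Excess = $29,517.00 − $16,975.74 = $12,541.26.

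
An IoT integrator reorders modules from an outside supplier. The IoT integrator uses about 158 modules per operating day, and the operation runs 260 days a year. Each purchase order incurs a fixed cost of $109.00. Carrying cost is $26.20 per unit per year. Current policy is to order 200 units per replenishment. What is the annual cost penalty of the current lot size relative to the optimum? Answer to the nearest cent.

Annual demand D = 158 × 260 = 41,080.
EOQ = √(2DS/H) = √(2 × 41,080 × 109 / 26.2) ≈ 584.65.
Cost at Q* = (D/Q*)S + (Q*/2)H = √(2DSH) ≈ $15,317.72.
Cost at Q = 200: (41,080/200)×109 + (200/2)×26.2 = $22,388.60 + $2,620.00 = $25,008.60.
Excess = $25,008.60 − $15,317.72 = $9,690.88.

Extra cost ≈ $9,690.88 per year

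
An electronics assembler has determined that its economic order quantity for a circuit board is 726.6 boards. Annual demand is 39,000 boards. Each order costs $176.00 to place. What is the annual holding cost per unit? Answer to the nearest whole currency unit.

Squaring Q* = √(2DS/H) gives Q*² = 2DS/H.
From Q* = √(2DS/H): H = 2DS / Q*² = 2 × 39,000 × 176 / 726.6² = 26.0026.

H ≈ $26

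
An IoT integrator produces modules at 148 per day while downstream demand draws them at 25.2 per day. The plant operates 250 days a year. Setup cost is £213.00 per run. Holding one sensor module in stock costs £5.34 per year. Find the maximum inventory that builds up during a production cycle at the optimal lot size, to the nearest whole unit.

Annual demand D = 25.2 × 250 = 6,300.
Production build-up factor (1 − d/p) = 1 − 25.2/148 = 0.8297.
Q* = √(2DS / (H(1 − d/p))) = √(2 × 6,300 × 213 / (5.34 × 0.8297)).
= √(2,683,800 / 4.4308) ≈ 778.280.
Maximum inventory = Q*(1 − d/p) = 778.280 × 0.8297 ≈ 645.762.

I_max ≈ 646 modules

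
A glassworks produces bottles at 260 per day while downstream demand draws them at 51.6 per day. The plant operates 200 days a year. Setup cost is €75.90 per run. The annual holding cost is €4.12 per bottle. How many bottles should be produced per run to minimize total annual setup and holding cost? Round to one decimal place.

Q* ≈ 688.8 bottles

Annual demand D = 51.6 × 200 = 10,320.
Production build-up factor (1 − d/p) = 1 − 51.6/260 = 0.8015.
Q* = √(2DS / (H(1 − d/p))) = √(2 × 10,320 × 75.9 / (4.12 × 0.8015)).
= √(1,566,576 / 3.3023) ≈ 688.755.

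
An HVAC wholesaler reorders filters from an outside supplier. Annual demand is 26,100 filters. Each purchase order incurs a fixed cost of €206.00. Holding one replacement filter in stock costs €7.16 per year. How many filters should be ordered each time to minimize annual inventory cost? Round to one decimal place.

Q* ≈ 1,225.5 filters

EOQ = √(2DS / H) = √(2 × 26,100 × 206 / 7.16).
= √(10,753,200 / 7.16) = √1,501,843.5754 ≈ 1225.497.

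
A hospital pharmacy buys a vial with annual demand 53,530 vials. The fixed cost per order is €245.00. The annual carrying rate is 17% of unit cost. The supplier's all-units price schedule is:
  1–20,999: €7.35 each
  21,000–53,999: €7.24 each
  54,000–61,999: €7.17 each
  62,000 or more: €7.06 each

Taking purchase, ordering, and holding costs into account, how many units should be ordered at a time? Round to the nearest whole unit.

Q* ≈ 4,582 vials

Holding cost per unit per year at price C is H = 0.17·C.
For each price level, check whether its EOQ is feasible; otherwise the best quantity at that price is the breakpoint.
EOQ at €7.35 = 4581.7 (feasible in tier 1): TC = 53,530×€7.35 + (53,530/4581.7)×245 + (4581.7/2)×0.17×€7.35 = €399,170.36.
EOQ at €7.24 = 4616.4 < 21000, so use break Q=21000: TC = 53,530×€7.24 + (53,530/21000.0)×245 + (21000.0/2)×0.17×€7.24 = €401,105.12.
EOQ at €7.17 = 4638.9 < 54000, so use break Q=54000: TC = 53,530×€7.17 + (53,530/54000.0)×245 + (54000.0/2)×0.17×€7.17 = €416,963.27.
EOQ at €7.06 = 4674.9 < 62000, so use break Q=62000: TC = 53,530×€7.06 + (53,530/62000.0)×245 + (62000.0/2)×0.17×€7.06 = €415,339.53.
Lowest total cost is €399,170.36 at Q = 4581.7.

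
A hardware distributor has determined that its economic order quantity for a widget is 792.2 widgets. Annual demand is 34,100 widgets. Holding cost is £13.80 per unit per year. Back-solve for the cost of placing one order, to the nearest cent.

Invert the EOQ relation Q*² = 2DS/H.
From Q* = √(2DS/H): S = Q*²H / (2D) = 792.2² × 13.8 / (2 × 34,100) = 126.9885.

S ≈ £126.99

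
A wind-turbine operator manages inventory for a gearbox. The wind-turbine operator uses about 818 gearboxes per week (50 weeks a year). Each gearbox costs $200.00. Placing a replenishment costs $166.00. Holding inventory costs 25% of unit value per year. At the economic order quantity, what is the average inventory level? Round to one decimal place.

Annual demand D = 818 × 50 = 40,900.
Holding cost H = 0.25 × $200.00 = $50.0000 per unit per year.
The optimal lot size = √(2DS/H) = √(2 × 40,900 × 166 / 50) ≈ 521.13.
Average inventory = Q*/2 ≈ 521.13 / 2 = 260.565.

Average inventory ≈ 260.6 gearboxes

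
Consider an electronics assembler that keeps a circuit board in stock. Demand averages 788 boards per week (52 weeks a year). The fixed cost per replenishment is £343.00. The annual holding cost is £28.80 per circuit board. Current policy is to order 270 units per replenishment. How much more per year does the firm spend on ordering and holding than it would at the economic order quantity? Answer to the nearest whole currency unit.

Annual demand D = 788 × 52 = 40,976.
EOQ = √(2DS/H) = √(2 × 40,976 × 343 / 28.8) ≈ 987.94.
Cost at Q* = (D/Q*)S + (Q*/2)H = √(2DSH) ≈ £28,452.67.
Cost at Q = 270: (40,976/270)×343 + (270/2)×28.8 = £52,054.70 + £3,888.00 = £55,942.70.
Excess = £55,942.70 − £28,452.67 = £27,490.02.

Extra cost ≈ £27,490 per year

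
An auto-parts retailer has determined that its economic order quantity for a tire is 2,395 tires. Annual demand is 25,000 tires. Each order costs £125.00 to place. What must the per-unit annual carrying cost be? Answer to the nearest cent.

The basic EOQ model gives Q* = √(2DS/H); rearrange for the unknown.
From Q* = √(2DS/H): H = 2DS / Q*² = 2 × 25,000 × 125 / 2,395² = 1.0896.

H ≈ £1.09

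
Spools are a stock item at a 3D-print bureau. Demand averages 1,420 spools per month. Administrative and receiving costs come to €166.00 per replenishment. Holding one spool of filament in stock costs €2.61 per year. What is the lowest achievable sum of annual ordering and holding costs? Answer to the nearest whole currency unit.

Annual demand D = 1,420 × 12 = 17,040.
Q* = √(2DS/H) = √(2 × 17,040 × 166 / 2.61) ≈ 1472.26.
At Q*, ordering cost (D/Q*)S equals holding cost (Q*/2)H, each = √(DSH/2).
Minimum total = √(2DSH) = √(2 × 17,040 × 166 × 2.61) ≈ 3842.590.

TC* ≈ €3,843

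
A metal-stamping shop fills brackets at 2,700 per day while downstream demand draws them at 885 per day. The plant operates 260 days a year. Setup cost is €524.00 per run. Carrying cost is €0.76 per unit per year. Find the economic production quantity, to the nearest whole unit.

Annual demand D = 885 × 260 = 230,100.
Production build-up factor (1 − d/p) = 1 − 885/2,700 = 0.6722.
Q* = √(2DS / (H(1 − d/p))) = √(2 × 230,100 × 524 / (0.76 × 0.6722)).
= √(241,144,800 / 0.5109) ≈ 21725.797.

Q* ≈ 21,726 brackets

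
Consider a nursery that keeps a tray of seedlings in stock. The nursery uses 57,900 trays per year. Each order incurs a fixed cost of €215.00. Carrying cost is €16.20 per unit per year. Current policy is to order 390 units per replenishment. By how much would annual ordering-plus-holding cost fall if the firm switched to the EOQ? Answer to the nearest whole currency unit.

Extra cost ≈ €14,995 per year

EOQ = √(2DS/H) = √(2 × 57,900 × 215 / 16.2) ≈ 1239.70.
Cost at Q* = (D/Q*)S + (Q*/2)H = √(2DSH) ≈ €20,083.11.
Cost at Q = 390: (57,900/390)×215 + (390/2)×16.2 = €31,919.23 + €3,159.00 = €35,078.23.
Excess = €35,078.23 − €20,083.11 = €14,995.12.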